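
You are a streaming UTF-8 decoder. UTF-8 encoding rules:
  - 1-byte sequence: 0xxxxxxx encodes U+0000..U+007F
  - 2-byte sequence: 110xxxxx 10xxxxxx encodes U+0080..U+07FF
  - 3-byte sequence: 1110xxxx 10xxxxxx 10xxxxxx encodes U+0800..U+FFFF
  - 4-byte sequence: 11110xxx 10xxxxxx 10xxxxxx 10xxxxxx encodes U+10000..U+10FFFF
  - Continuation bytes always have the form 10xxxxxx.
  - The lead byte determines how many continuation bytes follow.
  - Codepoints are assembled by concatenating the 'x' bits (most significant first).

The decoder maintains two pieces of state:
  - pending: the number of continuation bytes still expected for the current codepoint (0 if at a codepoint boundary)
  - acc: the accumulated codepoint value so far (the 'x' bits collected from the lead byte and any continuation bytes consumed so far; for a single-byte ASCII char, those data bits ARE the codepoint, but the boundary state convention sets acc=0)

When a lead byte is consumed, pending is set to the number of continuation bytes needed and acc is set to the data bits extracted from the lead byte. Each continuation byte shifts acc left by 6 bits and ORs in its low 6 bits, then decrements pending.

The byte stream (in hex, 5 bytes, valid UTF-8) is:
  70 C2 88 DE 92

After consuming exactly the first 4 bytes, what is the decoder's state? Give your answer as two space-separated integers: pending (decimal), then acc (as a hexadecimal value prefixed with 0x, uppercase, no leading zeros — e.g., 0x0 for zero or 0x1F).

Byte[0]=70: 1-byte. pending=0, acc=0x0
Byte[1]=C2: 2-byte lead. pending=1, acc=0x2
Byte[2]=88: continuation. acc=(acc<<6)|0x08=0x88, pending=0
Byte[3]=DE: 2-byte lead. pending=1, acc=0x1E

Answer: 1 0x1E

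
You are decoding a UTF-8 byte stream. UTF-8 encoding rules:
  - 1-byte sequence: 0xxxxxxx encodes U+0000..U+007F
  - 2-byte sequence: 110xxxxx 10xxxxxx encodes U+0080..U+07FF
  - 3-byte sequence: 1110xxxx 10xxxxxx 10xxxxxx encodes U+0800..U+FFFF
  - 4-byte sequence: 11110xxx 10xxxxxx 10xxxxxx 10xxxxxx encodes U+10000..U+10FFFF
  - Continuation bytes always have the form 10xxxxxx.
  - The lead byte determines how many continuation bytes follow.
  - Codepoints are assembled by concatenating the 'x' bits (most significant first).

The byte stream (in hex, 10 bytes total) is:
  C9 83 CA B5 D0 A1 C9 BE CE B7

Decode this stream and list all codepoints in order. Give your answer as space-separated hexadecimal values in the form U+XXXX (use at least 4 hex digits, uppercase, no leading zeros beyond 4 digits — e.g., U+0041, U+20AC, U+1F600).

Answer: U+0243 U+02B5 U+0421 U+027E U+03B7

Derivation:
Byte[0]=C9: 2-byte lead, need 1 cont bytes. acc=0x9
Byte[1]=83: continuation. acc=(acc<<6)|0x03=0x243
Completed: cp=U+0243 (starts at byte 0)
Byte[2]=CA: 2-byte lead, need 1 cont bytes. acc=0xA
Byte[3]=B5: continuation. acc=(acc<<6)|0x35=0x2B5
Completed: cp=U+02B5 (starts at byte 2)
Byte[4]=D0: 2-byte lead, need 1 cont bytes. acc=0x10
Byte[5]=A1: continuation. acc=(acc<<6)|0x21=0x421
Completed: cp=U+0421 (starts at byte 4)
Byte[6]=C9: 2-byte lead, need 1 cont bytes. acc=0x9
Byte[7]=BE: continuation. acc=(acc<<6)|0x3E=0x27E
Completed: cp=U+027E (starts at byte 6)
Byte[8]=CE: 2-byte lead, need 1 cont bytes. acc=0xE
Byte[9]=B7: continuation. acc=(acc<<6)|0x37=0x3B7
Completed: cp=U+03B7 (starts at byte 8)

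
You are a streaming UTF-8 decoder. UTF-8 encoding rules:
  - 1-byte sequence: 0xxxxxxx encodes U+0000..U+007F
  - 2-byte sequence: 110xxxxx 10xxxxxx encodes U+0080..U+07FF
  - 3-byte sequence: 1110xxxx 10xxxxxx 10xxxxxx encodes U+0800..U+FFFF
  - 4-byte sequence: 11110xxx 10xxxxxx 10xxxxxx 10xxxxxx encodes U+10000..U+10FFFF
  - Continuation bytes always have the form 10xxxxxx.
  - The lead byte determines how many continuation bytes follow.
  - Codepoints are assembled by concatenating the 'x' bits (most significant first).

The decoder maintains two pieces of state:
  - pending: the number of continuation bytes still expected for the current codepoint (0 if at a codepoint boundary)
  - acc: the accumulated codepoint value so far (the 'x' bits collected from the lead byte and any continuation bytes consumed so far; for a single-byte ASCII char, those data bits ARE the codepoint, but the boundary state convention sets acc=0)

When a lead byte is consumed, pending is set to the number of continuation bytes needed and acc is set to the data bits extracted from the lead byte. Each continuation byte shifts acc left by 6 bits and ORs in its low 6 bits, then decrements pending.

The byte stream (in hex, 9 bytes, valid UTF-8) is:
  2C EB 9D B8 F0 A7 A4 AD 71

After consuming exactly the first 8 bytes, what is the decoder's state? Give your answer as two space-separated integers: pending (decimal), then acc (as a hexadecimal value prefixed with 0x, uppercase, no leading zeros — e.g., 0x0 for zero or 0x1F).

Answer: 0 0x2792D

Derivation:
Byte[0]=2C: 1-byte. pending=0, acc=0x0
Byte[1]=EB: 3-byte lead. pending=2, acc=0xB
Byte[2]=9D: continuation. acc=(acc<<6)|0x1D=0x2DD, pending=1
Byte[3]=B8: continuation. acc=(acc<<6)|0x38=0xB778, pending=0
Byte[4]=F0: 4-byte lead. pending=3, acc=0x0
Byte[5]=A7: continuation. acc=(acc<<6)|0x27=0x27, pending=2
Byte[6]=A4: continuation. acc=(acc<<6)|0x24=0x9E4, pending=1
Byte[7]=AD: continuation. acc=(acc<<6)|0x2D=0x2792D, pending=0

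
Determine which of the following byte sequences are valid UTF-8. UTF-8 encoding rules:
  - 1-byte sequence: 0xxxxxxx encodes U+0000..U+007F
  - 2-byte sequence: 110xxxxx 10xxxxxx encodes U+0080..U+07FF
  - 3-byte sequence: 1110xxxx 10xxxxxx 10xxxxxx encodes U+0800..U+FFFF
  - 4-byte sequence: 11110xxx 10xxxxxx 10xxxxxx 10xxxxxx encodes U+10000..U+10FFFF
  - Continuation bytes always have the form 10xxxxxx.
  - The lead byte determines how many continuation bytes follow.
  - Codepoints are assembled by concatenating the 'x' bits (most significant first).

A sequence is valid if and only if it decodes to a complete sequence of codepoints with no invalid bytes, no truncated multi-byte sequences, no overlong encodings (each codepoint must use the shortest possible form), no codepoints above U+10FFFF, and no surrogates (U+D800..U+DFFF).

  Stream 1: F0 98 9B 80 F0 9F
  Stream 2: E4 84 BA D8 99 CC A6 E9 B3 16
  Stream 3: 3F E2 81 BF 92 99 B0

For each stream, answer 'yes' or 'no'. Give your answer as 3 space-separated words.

Answer: no no no

Derivation:
Stream 1: error at byte offset 6. INVALID
Stream 2: error at byte offset 9. INVALID
Stream 3: error at byte offset 4. INVALID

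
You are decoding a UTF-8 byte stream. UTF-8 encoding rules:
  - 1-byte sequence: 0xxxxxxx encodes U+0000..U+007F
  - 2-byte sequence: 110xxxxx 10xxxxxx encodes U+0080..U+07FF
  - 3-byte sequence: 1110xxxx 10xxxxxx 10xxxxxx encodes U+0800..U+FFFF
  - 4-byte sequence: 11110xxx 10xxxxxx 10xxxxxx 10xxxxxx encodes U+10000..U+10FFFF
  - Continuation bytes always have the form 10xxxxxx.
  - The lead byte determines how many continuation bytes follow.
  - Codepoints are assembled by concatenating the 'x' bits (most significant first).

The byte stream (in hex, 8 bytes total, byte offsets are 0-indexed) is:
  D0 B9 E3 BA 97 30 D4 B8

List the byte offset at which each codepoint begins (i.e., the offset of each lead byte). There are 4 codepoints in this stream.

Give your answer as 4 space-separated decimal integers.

Byte[0]=D0: 2-byte lead, need 1 cont bytes. acc=0x10
Byte[1]=B9: continuation. acc=(acc<<6)|0x39=0x439
Completed: cp=U+0439 (starts at byte 0)
Byte[2]=E3: 3-byte lead, need 2 cont bytes. acc=0x3
Byte[3]=BA: continuation. acc=(acc<<6)|0x3A=0xFA
Byte[4]=97: continuation. acc=(acc<<6)|0x17=0x3E97
Completed: cp=U+3E97 (starts at byte 2)
Byte[5]=30: 1-byte ASCII. cp=U+0030
Byte[6]=D4: 2-byte lead, need 1 cont bytes. acc=0x14
Byte[7]=B8: continuation. acc=(acc<<6)|0x38=0x538
Completed: cp=U+0538 (starts at byte 6)

Answer: 0 2 5 6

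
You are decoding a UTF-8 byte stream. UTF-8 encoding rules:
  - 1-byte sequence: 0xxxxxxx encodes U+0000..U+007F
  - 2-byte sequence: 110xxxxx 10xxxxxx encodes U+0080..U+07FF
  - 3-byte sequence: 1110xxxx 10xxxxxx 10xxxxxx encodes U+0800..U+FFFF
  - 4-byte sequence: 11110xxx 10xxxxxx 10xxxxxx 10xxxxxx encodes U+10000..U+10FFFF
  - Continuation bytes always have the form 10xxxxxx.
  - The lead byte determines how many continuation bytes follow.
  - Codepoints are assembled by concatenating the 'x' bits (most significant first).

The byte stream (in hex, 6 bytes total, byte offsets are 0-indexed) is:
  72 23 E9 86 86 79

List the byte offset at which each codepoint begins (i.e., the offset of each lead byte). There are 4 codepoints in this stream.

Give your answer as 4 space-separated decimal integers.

Answer: 0 1 2 5

Derivation:
Byte[0]=72: 1-byte ASCII. cp=U+0072
Byte[1]=23: 1-byte ASCII. cp=U+0023
Byte[2]=E9: 3-byte lead, need 2 cont bytes. acc=0x9
Byte[3]=86: continuation. acc=(acc<<6)|0x06=0x246
Byte[4]=86: continuation. acc=(acc<<6)|0x06=0x9186
Completed: cp=U+9186 (starts at byte 2)
Byte[5]=79: 1-byte ASCII. cp=U+0079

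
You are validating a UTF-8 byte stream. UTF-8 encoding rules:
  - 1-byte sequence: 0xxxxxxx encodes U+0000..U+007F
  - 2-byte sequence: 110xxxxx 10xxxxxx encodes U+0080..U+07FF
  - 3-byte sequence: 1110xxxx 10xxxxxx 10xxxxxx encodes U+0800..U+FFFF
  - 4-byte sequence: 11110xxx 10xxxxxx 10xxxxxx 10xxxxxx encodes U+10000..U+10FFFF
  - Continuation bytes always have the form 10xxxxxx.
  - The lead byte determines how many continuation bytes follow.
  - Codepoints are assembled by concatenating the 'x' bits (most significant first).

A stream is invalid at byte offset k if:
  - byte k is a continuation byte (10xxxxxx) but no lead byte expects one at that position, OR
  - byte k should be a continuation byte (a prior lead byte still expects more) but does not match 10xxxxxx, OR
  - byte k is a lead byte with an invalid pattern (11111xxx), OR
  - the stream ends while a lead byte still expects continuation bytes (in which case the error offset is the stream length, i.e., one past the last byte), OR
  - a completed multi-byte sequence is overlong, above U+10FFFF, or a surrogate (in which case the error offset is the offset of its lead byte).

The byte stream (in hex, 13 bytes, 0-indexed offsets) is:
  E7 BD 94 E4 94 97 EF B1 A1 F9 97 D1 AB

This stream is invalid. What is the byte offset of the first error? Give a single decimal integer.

Byte[0]=E7: 3-byte lead, need 2 cont bytes. acc=0x7
Byte[1]=BD: continuation. acc=(acc<<6)|0x3D=0x1FD
Byte[2]=94: continuation. acc=(acc<<6)|0x14=0x7F54
Completed: cp=U+7F54 (starts at byte 0)
Byte[3]=E4: 3-byte lead, need 2 cont bytes. acc=0x4
Byte[4]=94: continuation. acc=(acc<<6)|0x14=0x114
Byte[5]=97: continuation. acc=(acc<<6)|0x17=0x4517
Completed: cp=U+4517 (starts at byte 3)
Byte[6]=EF: 3-byte lead, need 2 cont bytes. acc=0xF
Byte[7]=B1: continuation. acc=(acc<<6)|0x31=0x3F1
Byte[8]=A1: continuation. acc=(acc<<6)|0x21=0xFC61
Completed: cp=U+FC61 (starts at byte 6)
Byte[9]=F9: INVALID lead byte (not 0xxx/110x/1110/11110)

Answer: 9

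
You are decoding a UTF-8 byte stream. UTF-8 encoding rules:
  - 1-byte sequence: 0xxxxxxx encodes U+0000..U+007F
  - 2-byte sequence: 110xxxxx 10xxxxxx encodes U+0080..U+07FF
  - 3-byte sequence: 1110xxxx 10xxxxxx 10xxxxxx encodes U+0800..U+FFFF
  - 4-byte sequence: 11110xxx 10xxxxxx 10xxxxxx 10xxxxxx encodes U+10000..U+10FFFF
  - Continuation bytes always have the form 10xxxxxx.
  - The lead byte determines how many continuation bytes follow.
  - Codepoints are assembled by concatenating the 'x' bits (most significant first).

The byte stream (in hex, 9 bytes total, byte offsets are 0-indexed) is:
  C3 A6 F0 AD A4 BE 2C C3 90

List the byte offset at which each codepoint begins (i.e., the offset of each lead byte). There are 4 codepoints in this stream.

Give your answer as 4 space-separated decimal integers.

Byte[0]=C3: 2-byte lead, need 1 cont bytes. acc=0x3
Byte[1]=A6: continuation. acc=(acc<<6)|0x26=0xE6
Completed: cp=U+00E6 (starts at byte 0)
Byte[2]=F0: 4-byte lead, need 3 cont bytes. acc=0x0
Byte[3]=AD: continuation. acc=(acc<<6)|0x2D=0x2D
Byte[4]=A4: continuation. acc=(acc<<6)|0x24=0xB64
Byte[5]=BE: continuation. acc=(acc<<6)|0x3E=0x2D93E
Completed: cp=U+2D93E (starts at byte 2)
Byte[6]=2C: 1-byte ASCII. cp=U+002C
Byte[7]=C3: 2-byte lead, need 1 cont bytes. acc=0x3
Byte[8]=90: continuation. acc=(acc<<6)|0x10=0xD0
Completed: cp=U+00D0 (starts at byte 7)

Answer: 0 2 6 7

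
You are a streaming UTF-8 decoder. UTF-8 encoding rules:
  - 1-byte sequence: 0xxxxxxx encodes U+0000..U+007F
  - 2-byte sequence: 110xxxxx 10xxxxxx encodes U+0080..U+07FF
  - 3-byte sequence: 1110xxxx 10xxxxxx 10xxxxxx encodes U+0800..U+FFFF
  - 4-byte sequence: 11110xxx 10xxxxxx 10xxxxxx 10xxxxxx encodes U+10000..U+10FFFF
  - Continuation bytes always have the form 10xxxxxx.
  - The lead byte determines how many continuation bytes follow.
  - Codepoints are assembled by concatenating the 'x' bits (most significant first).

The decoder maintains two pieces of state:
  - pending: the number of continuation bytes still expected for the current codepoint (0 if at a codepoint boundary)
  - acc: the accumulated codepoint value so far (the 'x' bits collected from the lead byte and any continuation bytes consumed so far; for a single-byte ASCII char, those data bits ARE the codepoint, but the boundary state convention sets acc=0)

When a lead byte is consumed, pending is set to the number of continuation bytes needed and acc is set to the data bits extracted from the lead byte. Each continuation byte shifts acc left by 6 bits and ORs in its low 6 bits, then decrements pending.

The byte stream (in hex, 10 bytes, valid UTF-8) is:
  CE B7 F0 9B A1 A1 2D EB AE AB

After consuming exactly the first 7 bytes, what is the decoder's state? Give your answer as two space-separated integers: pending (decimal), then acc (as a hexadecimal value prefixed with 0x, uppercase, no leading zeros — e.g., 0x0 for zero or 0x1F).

Answer: 0 0x0

Derivation:
Byte[0]=CE: 2-byte lead. pending=1, acc=0xE
Byte[1]=B7: continuation. acc=(acc<<6)|0x37=0x3B7, pending=0
Byte[2]=F0: 4-byte lead. pending=3, acc=0x0
Byte[3]=9B: continuation. acc=(acc<<6)|0x1B=0x1B, pending=2
Byte[4]=A1: continuation. acc=(acc<<6)|0x21=0x6E1, pending=1
Byte[5]=A1: continuation. acc=(acc<<6)|0x21=0x1B861, pending=0
Byte[6]=2D: 1-byte. pending=0, acc=0x0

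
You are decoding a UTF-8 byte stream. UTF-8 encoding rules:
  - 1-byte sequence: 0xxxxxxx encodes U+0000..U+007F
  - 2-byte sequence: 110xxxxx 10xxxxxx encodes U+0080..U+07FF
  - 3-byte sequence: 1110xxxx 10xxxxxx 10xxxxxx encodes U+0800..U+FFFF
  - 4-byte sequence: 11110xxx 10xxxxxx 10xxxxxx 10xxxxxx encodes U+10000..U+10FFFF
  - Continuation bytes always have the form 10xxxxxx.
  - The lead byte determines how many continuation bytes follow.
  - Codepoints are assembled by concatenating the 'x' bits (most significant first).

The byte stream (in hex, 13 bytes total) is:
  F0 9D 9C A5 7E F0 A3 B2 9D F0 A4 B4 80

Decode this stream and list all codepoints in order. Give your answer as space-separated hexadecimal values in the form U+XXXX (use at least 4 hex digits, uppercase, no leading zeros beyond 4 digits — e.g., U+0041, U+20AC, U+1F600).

Byte[0]=F0: 4-byte lead, need 3 cont bytes. acc=0x0
Byte[1]=9D: continuation. acc=(acc<<6)|0x1D=0x1D
Byte[2]=9C: continuation. acc=(acc<<6)|0x1C=0x75C
Byte[3]=A5: continuation. acc=(acc<<6)|0x25=0x1D725
Completed: cp=U+1D725 (starts at byte 0)
Byte[4]=7E: 1-byte ASCII. cp=U+007E
Byte[5]=F0: 4-byte lead, need 3 cont bytes. acc=0x0
Byte[6]=A3: continuation. acc=(acc<<6)|0x23=0x23
Byte[7]=B2: continuation. acc=(acc<<6)|0x32=0x8F2
Byte[8]=9D: continuation. acc=(acc<<6)|0x1D=0x23C9D
Completed: cp=U+23C9D (starts at byte 5)
Byte[9]=F0: 4-byte lead, need 3 cont bytes. acc=0x0
Byte[10]=A4: continuation. acc=(acc<<6)|0x24=0x24
Byte[11]=B4: continuation. acc=(acc<<6)|0x34=0x934
Byte[12]=80: continuation. acc=(acc<<6)|0x00=0x24D00
Completed: cp=U+24D00 (starts at byte 9)

Answer: U+1D725 U+007E U+23C9D U+24D00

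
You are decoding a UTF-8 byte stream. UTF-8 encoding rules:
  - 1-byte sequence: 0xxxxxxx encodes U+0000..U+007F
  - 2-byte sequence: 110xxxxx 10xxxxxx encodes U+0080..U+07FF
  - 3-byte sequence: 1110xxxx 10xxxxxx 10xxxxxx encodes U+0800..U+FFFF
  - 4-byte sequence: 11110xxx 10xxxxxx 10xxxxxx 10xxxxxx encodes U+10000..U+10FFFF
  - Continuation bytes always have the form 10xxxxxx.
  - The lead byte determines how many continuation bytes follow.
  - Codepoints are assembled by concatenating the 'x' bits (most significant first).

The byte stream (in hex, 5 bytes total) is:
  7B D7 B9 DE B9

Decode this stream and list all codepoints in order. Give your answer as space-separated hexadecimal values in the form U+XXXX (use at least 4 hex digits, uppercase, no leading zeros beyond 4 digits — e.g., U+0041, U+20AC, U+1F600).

Answer: U+007B U+05F9 U+07B9

Derivation:
Byte[0]=7B: 1-byte ASCII. cp=U+007B
Byte[1]=D7: 2-byte lead, need 1 cont bytes. acc=0x17
Byte[2]=B9: continuation. acc=(acc<<6)|0x39=0x5F9
Completed: cp=U+05F9 (starts at byte 1)
Byte[3]=DE: 2-byte lead, need 1 cont bytes. acc=0x1E
Byte[4]=B9: continuation. acc=(acc<<6)|0x39=0x7B9
Completed: cp=U+07B9 (starts at byte 3)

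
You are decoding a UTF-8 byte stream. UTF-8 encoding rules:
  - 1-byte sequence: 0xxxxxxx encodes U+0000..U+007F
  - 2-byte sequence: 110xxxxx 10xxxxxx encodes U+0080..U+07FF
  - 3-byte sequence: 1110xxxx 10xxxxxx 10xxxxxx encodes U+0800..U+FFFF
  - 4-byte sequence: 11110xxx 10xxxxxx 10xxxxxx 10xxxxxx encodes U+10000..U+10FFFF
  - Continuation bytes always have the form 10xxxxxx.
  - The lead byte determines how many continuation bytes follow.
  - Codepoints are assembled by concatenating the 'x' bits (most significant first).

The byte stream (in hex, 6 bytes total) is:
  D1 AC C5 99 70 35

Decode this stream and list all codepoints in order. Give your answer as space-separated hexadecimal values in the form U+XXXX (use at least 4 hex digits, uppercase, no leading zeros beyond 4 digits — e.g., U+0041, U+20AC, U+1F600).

Answer: U+046C U+0159 U+0070 U+0035

Derivation:
Byte[0]=D1: 2-byte lead, need 1 cont bytes. acc=0x11
Byte[1]=AC: continuation. acc=(acc<<6)|0x2C=0x46C
Completed: cp=U+046C (starts at byte 0)
Byte[2]=C5: 2-byte lead, need 1 cont bytes. acc=0x5
Byte[3]=99: continuation. acc=(acc<<6)|0x19=0x159
Completed: cp=U+0159 (starts at byte 2)
Byte[4]=70: 1-byte ASCII. cp=U+0070
Byte[5]=35: 1-byte ASCII. cp=U+0035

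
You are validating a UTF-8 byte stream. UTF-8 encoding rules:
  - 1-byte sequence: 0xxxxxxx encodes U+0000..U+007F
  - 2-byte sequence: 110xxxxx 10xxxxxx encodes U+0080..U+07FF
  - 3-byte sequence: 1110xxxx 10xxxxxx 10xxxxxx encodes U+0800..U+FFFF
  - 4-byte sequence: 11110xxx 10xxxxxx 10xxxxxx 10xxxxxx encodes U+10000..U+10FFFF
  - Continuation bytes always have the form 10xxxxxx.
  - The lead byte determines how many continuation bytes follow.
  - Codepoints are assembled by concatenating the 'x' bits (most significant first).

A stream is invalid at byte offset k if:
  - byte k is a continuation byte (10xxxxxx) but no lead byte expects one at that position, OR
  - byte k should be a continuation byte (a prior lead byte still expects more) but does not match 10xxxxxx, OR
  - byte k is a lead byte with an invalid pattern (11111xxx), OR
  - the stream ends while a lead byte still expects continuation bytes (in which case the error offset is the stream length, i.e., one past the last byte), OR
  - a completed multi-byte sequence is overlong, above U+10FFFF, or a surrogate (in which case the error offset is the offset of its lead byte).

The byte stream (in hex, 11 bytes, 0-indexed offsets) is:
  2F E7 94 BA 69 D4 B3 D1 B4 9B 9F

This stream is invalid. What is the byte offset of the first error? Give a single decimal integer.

Byte[0]=2F: 1-byte ASCII. cp=U+002F
Byte[1]=E7: 3-byte lead, need 2 cont bytes. acc=0x7
Byte[2]=94: continuation. acc=(acc<<6)|0x14=0x1D4
Byte[3]=BA: continuation. acc=(acc<<6)|0x3A=0x753A
Completed: cp=U+753A (starts at byte 1)
Byte[4]=69: 1-byte ASCII. cp=U+0069
Byte[5]=D4: 2-byte lead, need 1 cont bytes. acc=0x14
Byte[6]=B3: continuation. acc=(acc<<6)|0x33=0x533
Completed: cp=U+0533 (starts at byte 5)
Byte[7]=D1: 2-byte lead, need 1 cont bytes. acc=0x11
Byte[8]=B4: continuation. acc=(acc<<6)|0x34=0x474
Completed: cp=U+0474 (starts at byte 7)
Byte[9]=9B: INVALID lead byte (not 0xxx/110x/1110/11110)

Answer: 9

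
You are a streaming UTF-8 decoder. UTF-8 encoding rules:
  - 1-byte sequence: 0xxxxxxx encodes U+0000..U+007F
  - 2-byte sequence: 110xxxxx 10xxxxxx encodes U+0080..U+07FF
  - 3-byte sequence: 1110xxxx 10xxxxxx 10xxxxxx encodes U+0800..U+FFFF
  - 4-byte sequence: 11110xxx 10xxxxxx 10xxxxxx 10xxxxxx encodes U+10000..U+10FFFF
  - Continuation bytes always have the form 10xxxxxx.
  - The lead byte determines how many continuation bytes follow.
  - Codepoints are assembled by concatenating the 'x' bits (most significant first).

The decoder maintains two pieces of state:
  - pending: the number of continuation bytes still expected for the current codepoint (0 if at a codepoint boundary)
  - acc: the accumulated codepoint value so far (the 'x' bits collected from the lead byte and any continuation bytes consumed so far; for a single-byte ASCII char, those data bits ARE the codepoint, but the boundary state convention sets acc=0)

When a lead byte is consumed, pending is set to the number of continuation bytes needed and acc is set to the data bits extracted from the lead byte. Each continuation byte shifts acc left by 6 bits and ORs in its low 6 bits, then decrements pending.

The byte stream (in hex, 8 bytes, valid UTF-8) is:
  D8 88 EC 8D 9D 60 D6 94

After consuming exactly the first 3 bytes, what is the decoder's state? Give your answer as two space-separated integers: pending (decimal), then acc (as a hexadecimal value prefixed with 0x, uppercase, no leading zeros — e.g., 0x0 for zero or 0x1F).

Answer: 2 0xC

Derivation:
Byte[0]=D8: 2-byte lead. pending=1, acc=0x18
Byte[1]=88: continuation. acc=(acc<<6)|0x08=0x608, pending=0
Byte[2]=EC: 3-byte lead. pending=2, acc=0xC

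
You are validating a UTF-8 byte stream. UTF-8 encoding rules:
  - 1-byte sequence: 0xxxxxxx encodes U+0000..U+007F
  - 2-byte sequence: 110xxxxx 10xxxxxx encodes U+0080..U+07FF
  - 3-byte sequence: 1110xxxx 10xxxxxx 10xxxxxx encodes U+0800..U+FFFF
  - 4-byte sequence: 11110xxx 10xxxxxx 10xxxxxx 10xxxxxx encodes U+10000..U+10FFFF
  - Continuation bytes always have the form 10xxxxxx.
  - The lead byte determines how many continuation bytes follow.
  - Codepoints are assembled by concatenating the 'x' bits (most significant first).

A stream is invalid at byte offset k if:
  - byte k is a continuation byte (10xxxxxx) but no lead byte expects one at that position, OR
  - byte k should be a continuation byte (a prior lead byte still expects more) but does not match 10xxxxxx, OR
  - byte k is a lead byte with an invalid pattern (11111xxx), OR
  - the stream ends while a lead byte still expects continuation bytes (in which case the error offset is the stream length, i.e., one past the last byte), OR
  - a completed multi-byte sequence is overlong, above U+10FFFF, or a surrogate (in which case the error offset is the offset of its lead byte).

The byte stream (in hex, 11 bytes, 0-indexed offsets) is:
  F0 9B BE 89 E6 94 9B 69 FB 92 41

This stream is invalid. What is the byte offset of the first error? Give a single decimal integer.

Answer: 8

Derivation:
Byte[0]=F0: 4-byte lead, need 3 cont bytes. acc=0x0
Byte[1]=9B: continuation. acc=(acc<<6)|0x1B=0x1B
Byte[2]=BE: continuation. acc=(acc<<6)|0x3E=0x6FE
Byte[3]=89: continuation. acc=(acc<<6)|0x09=0x1BF89
Completed: cp=U+1BF89 (starts at byte 0)
Byte[4]=E6: 3-byte lead, need 2 cont bytes. acc=0x6
Byte[5]=94: continuation. acc=(acc<<6)|0x14=0x194
Byte[6]=9B: continuation. acc=(acc<<6)|0x1B=0x651B
Completed: cp=U+651B (starts at byte 4)
Byte[7]=69: 1-byte ASCII. cp=U+0069
Byte[8]=FB: INVALID lead byte (not 0xxx/110x/1110/11110)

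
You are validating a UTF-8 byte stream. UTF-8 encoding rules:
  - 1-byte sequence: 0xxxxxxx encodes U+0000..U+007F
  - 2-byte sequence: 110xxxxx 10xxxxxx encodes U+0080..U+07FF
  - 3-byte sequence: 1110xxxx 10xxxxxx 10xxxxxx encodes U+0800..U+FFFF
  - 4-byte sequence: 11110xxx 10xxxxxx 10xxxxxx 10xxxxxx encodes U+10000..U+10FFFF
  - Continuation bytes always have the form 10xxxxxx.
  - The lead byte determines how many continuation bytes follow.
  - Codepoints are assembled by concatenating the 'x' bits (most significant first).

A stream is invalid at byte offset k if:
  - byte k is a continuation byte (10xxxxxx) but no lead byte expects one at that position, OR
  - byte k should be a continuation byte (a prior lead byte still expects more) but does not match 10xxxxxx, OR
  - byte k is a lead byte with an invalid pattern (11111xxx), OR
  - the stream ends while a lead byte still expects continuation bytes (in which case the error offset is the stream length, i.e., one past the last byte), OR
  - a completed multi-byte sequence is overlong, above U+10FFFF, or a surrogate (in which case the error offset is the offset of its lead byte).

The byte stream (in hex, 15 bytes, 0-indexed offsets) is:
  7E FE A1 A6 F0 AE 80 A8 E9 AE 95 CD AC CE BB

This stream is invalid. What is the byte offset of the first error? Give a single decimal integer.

Byte[0]=7E: 1-byte ASCII. cp=U+007E
Byte[1]=FE: INVALID lead byte (not 0xxx/110x/1110/11110)

Answer: 1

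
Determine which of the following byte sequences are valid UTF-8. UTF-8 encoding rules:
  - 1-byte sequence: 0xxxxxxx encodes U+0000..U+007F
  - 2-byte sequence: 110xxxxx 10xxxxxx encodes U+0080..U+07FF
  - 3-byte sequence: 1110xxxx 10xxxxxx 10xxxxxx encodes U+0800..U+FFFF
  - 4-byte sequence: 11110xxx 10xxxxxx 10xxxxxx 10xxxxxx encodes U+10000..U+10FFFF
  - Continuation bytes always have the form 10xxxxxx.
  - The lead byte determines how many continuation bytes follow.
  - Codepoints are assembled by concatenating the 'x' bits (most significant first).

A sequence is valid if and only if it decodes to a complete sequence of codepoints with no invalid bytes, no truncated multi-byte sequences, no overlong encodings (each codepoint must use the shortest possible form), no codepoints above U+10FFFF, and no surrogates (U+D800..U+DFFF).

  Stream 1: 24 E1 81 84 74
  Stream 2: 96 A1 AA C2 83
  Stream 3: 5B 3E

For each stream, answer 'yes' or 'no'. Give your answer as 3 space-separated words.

Answer: yes no yes

Derivation:
Stream 1: decodes cleanly. VALID
Stream 2: error at byte offset 0. INVALID
Stream 3: decodes cleanly. VALID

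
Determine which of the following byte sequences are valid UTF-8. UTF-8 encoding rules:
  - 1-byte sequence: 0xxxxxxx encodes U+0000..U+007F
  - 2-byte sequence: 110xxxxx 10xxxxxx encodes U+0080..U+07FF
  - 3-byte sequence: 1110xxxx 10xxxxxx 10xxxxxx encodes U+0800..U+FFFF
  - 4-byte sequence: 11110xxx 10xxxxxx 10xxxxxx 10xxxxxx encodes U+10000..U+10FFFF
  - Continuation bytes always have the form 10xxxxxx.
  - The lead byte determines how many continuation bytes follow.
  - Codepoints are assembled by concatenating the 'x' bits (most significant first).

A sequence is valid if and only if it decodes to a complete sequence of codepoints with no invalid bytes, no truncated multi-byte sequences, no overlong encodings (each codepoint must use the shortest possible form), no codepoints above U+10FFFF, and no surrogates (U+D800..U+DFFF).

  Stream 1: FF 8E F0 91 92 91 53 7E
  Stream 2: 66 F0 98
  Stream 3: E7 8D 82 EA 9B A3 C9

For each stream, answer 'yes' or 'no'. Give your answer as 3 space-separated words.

Answer: no no no

Derivation:
Stream 1: error at byte offset 0. INVALID
Stream 2: error at byte offset 3. INVALID
Stream 3: error at byte offset 7. INVALID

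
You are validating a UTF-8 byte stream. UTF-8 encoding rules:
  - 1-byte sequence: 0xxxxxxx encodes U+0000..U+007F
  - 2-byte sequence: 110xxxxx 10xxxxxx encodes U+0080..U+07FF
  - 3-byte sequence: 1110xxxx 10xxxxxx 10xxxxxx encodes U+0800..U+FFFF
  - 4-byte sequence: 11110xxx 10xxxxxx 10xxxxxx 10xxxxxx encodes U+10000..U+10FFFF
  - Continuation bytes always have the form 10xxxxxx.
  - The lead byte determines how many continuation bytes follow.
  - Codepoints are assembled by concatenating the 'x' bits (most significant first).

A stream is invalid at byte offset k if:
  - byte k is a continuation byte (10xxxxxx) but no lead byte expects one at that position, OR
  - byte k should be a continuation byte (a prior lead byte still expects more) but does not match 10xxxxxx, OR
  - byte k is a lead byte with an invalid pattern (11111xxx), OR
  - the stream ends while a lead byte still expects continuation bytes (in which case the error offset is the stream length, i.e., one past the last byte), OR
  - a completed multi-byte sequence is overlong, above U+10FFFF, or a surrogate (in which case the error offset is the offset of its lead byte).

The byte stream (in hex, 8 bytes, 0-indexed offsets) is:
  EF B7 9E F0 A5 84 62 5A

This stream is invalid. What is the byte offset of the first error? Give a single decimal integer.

Answer: 6

Derivation:
Byte[0]=EF: 3-byte lead, need 2 cont bytes. acc=0xF
Byte[1]=B7: continuation. acc=(acc<<6)|0x37=0x3F7
Byte[2]=9E: continuation. acc=(acc<<6)|0x1E=0xFDDE
Completed: cp=U+FDDE (starts at byte 0)
Byte[3]=F0: 4-byte lead, need 3 cont bytes. acc=0x0
Byte[4]=A5: continuation. acc=(acc<<6)|0x25=0x25
Byte[5]=84: continuation. acc=(acc<<6)|0x04=0x944
Byte[6]=62: expected 10xxxxxx continuation. INVALID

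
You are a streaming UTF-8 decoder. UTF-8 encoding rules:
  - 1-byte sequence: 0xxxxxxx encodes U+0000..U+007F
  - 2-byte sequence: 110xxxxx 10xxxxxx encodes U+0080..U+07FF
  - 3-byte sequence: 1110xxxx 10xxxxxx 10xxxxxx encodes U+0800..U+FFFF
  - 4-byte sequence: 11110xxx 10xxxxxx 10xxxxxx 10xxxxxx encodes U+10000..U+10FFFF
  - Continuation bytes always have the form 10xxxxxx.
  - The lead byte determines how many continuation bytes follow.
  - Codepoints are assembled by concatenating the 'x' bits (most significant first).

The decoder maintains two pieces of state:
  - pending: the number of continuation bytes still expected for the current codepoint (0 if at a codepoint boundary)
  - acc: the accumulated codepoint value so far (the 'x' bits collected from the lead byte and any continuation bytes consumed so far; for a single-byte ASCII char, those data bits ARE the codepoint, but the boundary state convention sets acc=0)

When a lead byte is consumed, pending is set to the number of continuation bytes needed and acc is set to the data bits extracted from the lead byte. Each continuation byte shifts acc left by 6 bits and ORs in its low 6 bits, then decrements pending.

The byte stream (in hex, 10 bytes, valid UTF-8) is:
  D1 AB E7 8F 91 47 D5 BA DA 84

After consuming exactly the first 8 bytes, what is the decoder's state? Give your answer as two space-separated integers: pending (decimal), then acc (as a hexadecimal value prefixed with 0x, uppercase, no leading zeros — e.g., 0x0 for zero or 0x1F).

Answer: 0 0x57A

Derivation:
Byte[0]=D1: 2-byte lead. pending=1, acc=0x11
Byte[1]=AB: continuation. acc=(acc<<6)|0x2B=0x46B, pending=0
Byte[2]=E7: 3-byte lead. pending=2, acc=0x7
Byte[3]=8F: continuation. acc=(acc<<6)|0x0F=0x1CF, pending=1
Byte[4]=91: continuation. acc=(acc<<6)|0x11=0x73D1, pending=0
Byte[5]=47: 1-byte. pending=0, acc=0x0
Byte[6]=D5: 2-byte lead. pending=1, acc=0x15
Byte[7]=BA: continuation. acc=(acc<<6)|0x3A=0x57A, pending=0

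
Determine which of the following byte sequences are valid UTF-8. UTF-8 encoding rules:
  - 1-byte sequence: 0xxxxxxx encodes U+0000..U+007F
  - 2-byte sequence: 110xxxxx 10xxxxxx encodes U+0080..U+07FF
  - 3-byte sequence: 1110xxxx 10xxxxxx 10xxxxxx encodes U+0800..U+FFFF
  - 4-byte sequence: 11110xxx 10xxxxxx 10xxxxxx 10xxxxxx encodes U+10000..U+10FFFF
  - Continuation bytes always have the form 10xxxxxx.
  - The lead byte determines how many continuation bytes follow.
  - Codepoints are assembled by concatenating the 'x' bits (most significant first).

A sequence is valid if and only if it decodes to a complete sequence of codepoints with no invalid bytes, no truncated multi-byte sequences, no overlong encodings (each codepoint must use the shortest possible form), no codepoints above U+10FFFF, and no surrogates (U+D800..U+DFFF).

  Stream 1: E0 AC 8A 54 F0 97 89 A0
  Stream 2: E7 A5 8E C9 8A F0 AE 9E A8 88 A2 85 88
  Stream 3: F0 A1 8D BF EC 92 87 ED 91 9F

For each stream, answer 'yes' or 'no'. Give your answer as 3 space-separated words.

Stream 1: decodes cleanly. VALID
Stream 2: error at byte offset 9. INVALID
Stream 3: decodes cleanly. VALID

Answer: yes no yes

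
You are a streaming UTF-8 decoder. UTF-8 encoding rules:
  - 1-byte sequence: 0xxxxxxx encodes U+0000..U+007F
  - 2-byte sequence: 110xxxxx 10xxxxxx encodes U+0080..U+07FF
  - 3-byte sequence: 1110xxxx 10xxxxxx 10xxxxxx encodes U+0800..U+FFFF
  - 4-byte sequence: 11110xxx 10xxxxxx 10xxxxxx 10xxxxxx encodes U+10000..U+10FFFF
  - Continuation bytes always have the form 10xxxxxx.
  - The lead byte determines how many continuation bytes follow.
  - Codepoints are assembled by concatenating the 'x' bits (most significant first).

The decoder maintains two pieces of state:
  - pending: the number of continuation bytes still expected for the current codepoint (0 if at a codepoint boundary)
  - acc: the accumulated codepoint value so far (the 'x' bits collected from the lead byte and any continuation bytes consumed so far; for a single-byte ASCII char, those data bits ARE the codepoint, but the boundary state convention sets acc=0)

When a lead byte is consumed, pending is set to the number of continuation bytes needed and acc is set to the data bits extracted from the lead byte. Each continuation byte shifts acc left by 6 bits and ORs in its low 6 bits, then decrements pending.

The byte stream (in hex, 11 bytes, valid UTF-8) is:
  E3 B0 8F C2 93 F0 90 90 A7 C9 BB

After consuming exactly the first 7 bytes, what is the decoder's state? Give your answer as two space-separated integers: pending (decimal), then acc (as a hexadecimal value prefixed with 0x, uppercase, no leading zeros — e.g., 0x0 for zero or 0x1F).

Answer: 2 0x10

Derivation:
Byte[0]=E3: 3-byte lead. pending=2, acc=0x3
Byte[1]=B0: continuation. acc=(acc<<6)|0x30=0xF0, pending=1
Byte[2]=8F: continuation. acc=(acc<<6)|0x0F=0x3C0F, pending=0
Byte[3]=C2: 2-byte lead. pending=1, acc=0x2
Byte[4]=93: continuation. acc=(acc<<6)|0x13=0x93, pending=0
Byte[5]=F0: 4-byte lead. pending=3, acc=0x0
Byte[6]=90: continuation. acc=(acc<<6)|0x10=0x10, pending=2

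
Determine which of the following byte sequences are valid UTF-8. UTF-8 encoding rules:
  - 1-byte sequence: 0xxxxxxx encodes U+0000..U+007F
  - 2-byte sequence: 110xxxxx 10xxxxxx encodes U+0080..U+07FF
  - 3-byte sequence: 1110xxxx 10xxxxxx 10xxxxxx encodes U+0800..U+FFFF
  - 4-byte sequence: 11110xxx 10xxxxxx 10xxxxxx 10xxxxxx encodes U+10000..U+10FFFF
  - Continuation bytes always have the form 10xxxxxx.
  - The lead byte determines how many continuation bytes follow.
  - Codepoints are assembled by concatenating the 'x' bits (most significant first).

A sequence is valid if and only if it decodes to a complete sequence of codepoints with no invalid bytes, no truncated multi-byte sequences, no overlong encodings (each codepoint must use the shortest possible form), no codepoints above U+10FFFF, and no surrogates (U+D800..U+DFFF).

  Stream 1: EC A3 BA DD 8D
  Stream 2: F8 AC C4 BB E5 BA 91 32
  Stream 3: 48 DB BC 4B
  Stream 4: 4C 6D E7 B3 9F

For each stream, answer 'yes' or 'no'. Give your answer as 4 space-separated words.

Stream 1: decodes cleanly. VALID
Stream 2: error at byte offset 0. INVALID
Stream 3: decodes cleanly. VALID
Stream 4: decodes cleanly. VALID

Answer: yes no yes yes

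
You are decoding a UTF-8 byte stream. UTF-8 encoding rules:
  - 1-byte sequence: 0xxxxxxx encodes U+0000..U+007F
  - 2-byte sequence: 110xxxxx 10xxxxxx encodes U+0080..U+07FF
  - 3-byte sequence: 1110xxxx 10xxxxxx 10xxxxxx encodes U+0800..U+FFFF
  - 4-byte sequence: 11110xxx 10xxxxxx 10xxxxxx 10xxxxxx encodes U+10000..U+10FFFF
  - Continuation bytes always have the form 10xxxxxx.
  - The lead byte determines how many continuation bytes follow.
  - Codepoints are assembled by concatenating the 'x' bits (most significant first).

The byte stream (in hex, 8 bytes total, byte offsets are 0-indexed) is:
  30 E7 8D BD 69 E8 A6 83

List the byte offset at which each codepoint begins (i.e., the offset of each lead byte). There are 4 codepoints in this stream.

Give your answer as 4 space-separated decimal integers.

Byte[0]=30: 1-byte ASCII. cp=U+0030
Byte[1]=E7: 3-byte lead, need 2 cont bytes. acc=0x7
Byte[2]=8D: continuation. acc=(acc<<6)|0x0D=0x1CD
Byte[3]=BD: continuation. acc=(acc<<6)|0x3D=0x737D
Completed: cp=U+737D (starts at byte 1)
Byte[4]=69: 1-byte ASCII. cp=U+0069
Byte[5]=E8: 3-byte lead, need 2 cont bytes. acc=0x8
Byte[6]=A6: continuation. acc=(acc<<6)|0x26=0x226
Byte[7]=83: continuation. acc=(acc<<6)|0x03=0x8983
Completed: cp=U+8983 (starts at byte 5)

Answer: 0 1 4 5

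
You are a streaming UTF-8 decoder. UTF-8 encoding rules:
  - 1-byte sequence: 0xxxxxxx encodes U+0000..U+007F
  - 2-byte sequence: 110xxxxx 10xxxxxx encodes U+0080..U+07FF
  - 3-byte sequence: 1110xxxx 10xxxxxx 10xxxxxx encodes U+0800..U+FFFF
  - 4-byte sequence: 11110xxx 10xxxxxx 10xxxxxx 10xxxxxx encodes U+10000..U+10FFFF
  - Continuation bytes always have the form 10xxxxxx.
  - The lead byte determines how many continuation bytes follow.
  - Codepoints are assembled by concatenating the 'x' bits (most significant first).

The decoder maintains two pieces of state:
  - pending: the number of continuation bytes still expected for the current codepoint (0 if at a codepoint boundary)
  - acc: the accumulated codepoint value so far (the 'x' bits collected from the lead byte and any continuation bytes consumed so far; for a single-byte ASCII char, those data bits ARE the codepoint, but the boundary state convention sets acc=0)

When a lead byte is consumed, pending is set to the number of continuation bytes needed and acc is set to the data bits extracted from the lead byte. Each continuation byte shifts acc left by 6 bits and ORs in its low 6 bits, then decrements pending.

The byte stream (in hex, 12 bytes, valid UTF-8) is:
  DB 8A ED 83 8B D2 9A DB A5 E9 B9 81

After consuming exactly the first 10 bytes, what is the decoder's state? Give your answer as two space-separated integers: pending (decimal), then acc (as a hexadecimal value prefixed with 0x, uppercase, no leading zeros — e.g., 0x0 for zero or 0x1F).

Answer: 2 0x9

Derivation:
Byte[0]=DB: 2-byte lead. pending=1, acc=0x1B
Byte[1]=8A: continuation. acc=(acc<<6)|0x0A=0x6CA, pending=0
Byte[2]=ED: 3-byte lead. pending=2, acc=0xD
Byte[3]=83: continuation. acc=(acc<<6)|0x03=0x343, pending=1
Byte[4]=8B: continuation. acc=(acc<<6)|0x0B=0xD0CB, pending=0
Byte[5]=D2: 2-byte lead. pending=1, acc=0x12
Byte[6]=9A: continuation. acc=(acc<<6)|0x1A=0x49A, pending=0
Byte[7]=DB: 2-byte lead. pending=1, acc=0x1B
Byte[8]=A5: continuation. acc=(acc<<6)|0x25=0x6E5, pending=0
Byte[9]=E9: 3-byte lead. pending=2, acc=0x9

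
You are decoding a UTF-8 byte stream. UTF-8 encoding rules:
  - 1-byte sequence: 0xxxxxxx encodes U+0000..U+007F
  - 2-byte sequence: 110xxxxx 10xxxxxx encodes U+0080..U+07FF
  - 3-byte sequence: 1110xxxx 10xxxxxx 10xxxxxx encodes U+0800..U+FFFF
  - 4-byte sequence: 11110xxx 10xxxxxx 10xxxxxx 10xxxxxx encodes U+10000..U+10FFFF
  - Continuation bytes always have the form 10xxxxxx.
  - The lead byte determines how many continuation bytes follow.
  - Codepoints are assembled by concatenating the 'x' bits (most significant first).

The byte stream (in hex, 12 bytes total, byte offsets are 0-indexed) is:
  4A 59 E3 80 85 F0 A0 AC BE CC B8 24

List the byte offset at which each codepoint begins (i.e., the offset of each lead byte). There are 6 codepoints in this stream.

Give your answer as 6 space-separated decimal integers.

Answer: 0 1 2 5 9 11

Derivation:
Byte[0]=4A: 1-byte ASCII. cp=U+004A
Byte[1]=59: 1-byte ASCII. cp=U+0059
Byte[2]=E3: 3-byte lead, need 2 cont bytes. acc=0x3
Byte[3]=80: continuation. acc=(acc<<6)|0x00=0xC0
Byte[4]=85: continuation. acc=(acc<<6)|0x05=0x3005
Completed: cp=U+3005 (starts at byte 2)
Byte[5]=F0: 4-byte lead, need 3 cont bytes. acc=0x0
Byte[6]=A0: continuation. acc=(acc<<6)|0x20=0x20
Byte[7]=AC: continuation. acc=(acc<<6)|0x2C=0x82C
Byte[8]=BE: continuation. acc=(acc<<6)|0x3E=0x20B3E
Completed: cp=U+20B3E (starts at byte 5)
Byte[9]=CC: 2-byte lead, need 1 cont bytes. acc=0xC
Byte[10]=B8: continuation. acc=(acc<<6)|0x38=0x338
Completed: cp=U+0338 (starts at byte 9)
Byte[11]=24: 1-byte ASCII. cp=U+0024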